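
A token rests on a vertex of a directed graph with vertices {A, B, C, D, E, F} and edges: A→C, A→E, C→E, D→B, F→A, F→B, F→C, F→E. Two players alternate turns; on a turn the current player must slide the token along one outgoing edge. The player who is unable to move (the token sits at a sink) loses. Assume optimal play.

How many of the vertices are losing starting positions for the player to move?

2

Compute win/loss labels from the base case upward. A position with no move is L. Any other position is W if it can reach an L in one move, else L.
Every edge goes from a vertex to one that appears earlier in the order B, E, C, A, F, D, so processing vertices in that order labels each vertex after all of its successors.
B: no outgoing edge → L
E: no outgoing edge → L
C: reaches L-position E → W
A: reaches L-position E → W
F: reaches L-position E → W
D: reaches L-position B → W
The L vertices are B, E; that is 2 in all.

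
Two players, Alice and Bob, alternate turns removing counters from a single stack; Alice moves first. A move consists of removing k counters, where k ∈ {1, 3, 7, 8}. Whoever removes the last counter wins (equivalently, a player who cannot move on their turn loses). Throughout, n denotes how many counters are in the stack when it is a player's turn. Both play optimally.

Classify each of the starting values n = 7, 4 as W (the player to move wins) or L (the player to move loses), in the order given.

7: W, 4: L

Label each position W (a win for the player to move) or L (a loss). A position with no legal move is L; any other position is W exactly when some move reaches an L, and L when every move reaches a W.
n=0: no move → L
n=1: W (go to 0, an L position)
n=2: L (sole option 1(W) is W)
n=3: W (go to 2, an L position)
n=4: L (options 3(W), 1(W) are all W)
n=5: W (go to 4, an L position)
n=6: L (options 5(W), 3(W) are all W)
n=7: W (go to 6, an L position)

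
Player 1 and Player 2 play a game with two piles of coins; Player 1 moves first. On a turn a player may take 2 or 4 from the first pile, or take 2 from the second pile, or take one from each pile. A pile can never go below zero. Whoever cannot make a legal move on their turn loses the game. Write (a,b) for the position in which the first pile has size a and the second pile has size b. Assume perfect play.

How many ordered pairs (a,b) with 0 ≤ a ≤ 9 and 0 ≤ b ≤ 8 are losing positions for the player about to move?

Compute win/loss labels from the base case upward. A position with no move is L. Any other position is W if it can reach an L in one move, else L.
Every move lowers a or b (never raises either), so fill the grid row by row in increasing a, and left to right within a row: each cell's successors are then already labelled.
      b=0  b=1  b=2  b=3  b=4  b=5  b=6  b=7  b=8
a=0:    L    L    W    W    L    L    W    W    L
a=1:    L    W    W    L    L    W    W    L    L
a=2:    W    W    L    L    W    W    L    L    W
a=3:    W    L    L    W    W    L    L    W    W
a=4:    W    W    W    W    W    W    W    W    W
a=5:    W    W    W    W    W    W    W    W    W
a=6:    L    L    W    W    L    L    W    W    L
a=7:    L    W    W    L    L    W    W    L    L
a=8:    W    W    L    L    W    W    L    L    W
a=9:    W    L    L    W    W    L    L    W    W
Cells with no legal move (terminal, hence L): (0,0), (0,1), (1,0).
The remaining L cells, each justified by listing all of its moves:
(0,4): L (sole option (0,2)(W) is W)
(0,5): L (sole option (0,3)(W) is W)
(0,8): L (sole option (0,6)(W) is W)
(1,3): L (options (1,1)(W), (0,2)(W) are all W)
(1,4): L (options (1,2)(W), (0,3)(W) are all W)
(1,7): L (options (1,5)(W), (0,6)(W) are all W)
(1,8): L (options (1,6)(W), (0,7)(W) are all W)
(2,2): L (options (0,2)(W), (2,0)(W), (1,1)(W) are all W)
(2,3): L (options (0,3)(W), (2,1)(W), (1,2)(W) are all W)
(2,6): L (options (0,6)(W), (2,4)(W), (1,5)(W) are all W)
(2,7): L (options (0,7)(W), (2,5)(W), (1,6)(W) are all W)
(3,1): L (options (1,1)(W), (2,0)(W) are all W)
(3,2): L (options (1,2)(W), (3,0)(W), (2,1)(W) are all W)
(3,5): L (options (1,5)(W), (3,3)(W), (2,4)(W) are all W)
(3,6): L (options (1,6)(W), (3,4)(W), (2,5)(W) are all W)
(6,0): L (options (4,0)(W), (2,0)(W) are all W)
(6,1): L (options (4,1)(W), (2,1)(W), (5,0)(W) are all W)
(6,4): L (options (4,4)(W), (2,4)(W), (6,2)(W), (5,3)(W) are all W)
(6,5): L (options (4,5)(W), (2,5)(W), (6,3)(W), (5,4)(W) are all W)
(6,8): L (options (4,8)(W), (2,8)(W), (6,6)(W), (5,7)(W) are all W)
(7,0): L (options (5,0)(W), (3,0)(W) are all W)
(7,3): L (options (5,3)(W), (3,3)(W), (7,1)(W), (6,2)(W) are all W)
(7,4): L (options (5,4)(W), (3,4)(W), (7,2)(W), (6,3)(W) are all W)
(7,7): L (options (5,7)(W), (3,7)(W), (7,5)(W), (6,6)(W) are all W)
(7,8): L (options (5,8)(W), (3,8)(W), (7,6)(W), (6,7)(W) are all W)
(8,2): L (options (6,2)(W), (4,2)(W), (8,0)(W), (7,1)(W) are all W)
(8,3): L (options (6,3)(W), (4,3)(W), (8,1)(W), (7,2)(W) are all W)
(8,6): L (options (6,6)(W), (4,6)(W), (8,4)(W), (7,5)(W) are all W)
(8,7): L (options (6,7)(W), (4,7)(W), (8,5)(W), (7,6)(W) are all W)
(9,1): L (options (7,1)(W), (5,1)(W), (8,0)(W) are all W)
(9,2): L (options (7,2)(W), (5,2)(W), (9,0)(W), (8,1)(W) are all W)
(9,5): L (options (7,5)(W), (5,5)(W), (9,3)(W), (8,4)(W) are all W)
(9,6): L (options (7,6)(W), (5,6)(W), (9,4)(W), (8,5)(W) are all W)
Every other cell has at least one move into one of the L cells above, so it is W.
L cells per row: a=0: 5, a=1: 5, a=2: 4, a=3: 4, a=4: 0, a=5: 0, a=6: 5, a=7: 5, a=8: 4, a=9: 4; total 36.

36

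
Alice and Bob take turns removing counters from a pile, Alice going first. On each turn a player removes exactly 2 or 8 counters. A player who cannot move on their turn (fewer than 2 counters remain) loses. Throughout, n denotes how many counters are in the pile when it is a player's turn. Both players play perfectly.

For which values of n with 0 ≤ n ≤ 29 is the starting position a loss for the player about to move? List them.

0, 1, 4, 5, 10, 11, 14, 15, 20, 21, 24, 25

Work bottom-up. With no move the player to move loses. Otherwise the position is W if at least one move leads to an L position for the opponent, and L if every move leads to a W.
n=0: no move → L
n=1: no move → L
n=2: can move to 0, which is L ⇒ W
n=3: can move to 1, which is L ⇒ W
n=4: the only move is to 2(W), a W ⇒ L
n=5: the only move is to 3(W), a W ⇒ L
n=6: can move to 4, which is L ⇒ W
n=7: can move to 5, which is L ⇒ W
n=8: can move to 0, which is L ⇒ W
n=9: can move to 1, which is L ⇒ W
n=10: moves to 8(W), 2(W); every one is W ⇒ L
n=11: moves to 9(W), 3(W); every one is W ⇒ L
n=12: can move to 10, which is L ⇒ W
n=13: can move to 11, which is L ⇒ W
n=14: moves to 12(W), 6(W); every one is W ⇒ L
n=15: moves to 13(W), 7(W); every one is W ⇒ L
n=16: can move to 14, which is L ⇒ W
n=17: can move to 15, which is L ⇒ W
n=18: can move to 10, which is L ⇒ W
n=19: can move to 11, which is L ⇒ W
n=20: moves to 18(W), 12(W); every one is W ⇒ L
n=21: moves to 19(W), 13(W); every one is W ⇒ L
n=22: can move to 20, which is L ⇒ W
n=23: can move to 21, which is L ⇒ W
n=24: moves to 22(W), 16(W); every one is W ⇒ L
n=25: moves to 23(W), 17(W); every one is W ⇒ L
n=26: can move to 24, which is L ⇒ W
n=27: can move to 25, which is L ⇒ W
n=28: can move to 20, which is L ⇒ W
n=29: can move to 21, which is L ⇒ W
Reading off the rows marked L gives the requested list; there are 12 such values of n.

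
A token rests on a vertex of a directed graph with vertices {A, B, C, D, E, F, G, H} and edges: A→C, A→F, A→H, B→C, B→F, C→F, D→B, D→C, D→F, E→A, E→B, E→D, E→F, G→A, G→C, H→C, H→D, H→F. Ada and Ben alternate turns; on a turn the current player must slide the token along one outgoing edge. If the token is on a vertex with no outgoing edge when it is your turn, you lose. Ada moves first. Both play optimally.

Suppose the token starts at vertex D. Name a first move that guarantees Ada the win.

Use the standard recursion: the mover loses at a terminal position; elsewhere, the mover wins exactly when some move hands the opponent an L position.
Every edge goes from a vertex to one that appears earlier in the order F, C, B, D, H, A, G, E, so processing vertices in that order labels each vertex after all of its successors.
F: no outgoing edge → L
C: can move to F, which is L ⇒ W
B: can move to F, which is L ⇒ W
D: can move to F, which is L ⇒ W
H: can move to F, which is L ⇒ W
A: can move to F, which is L ⇒ W
G: moves to A(W), C(W); every one is W ⇒ L
E: can move to F, which is L ⇒ W
From D, the L positions reachable in one move are: F.

Move to F.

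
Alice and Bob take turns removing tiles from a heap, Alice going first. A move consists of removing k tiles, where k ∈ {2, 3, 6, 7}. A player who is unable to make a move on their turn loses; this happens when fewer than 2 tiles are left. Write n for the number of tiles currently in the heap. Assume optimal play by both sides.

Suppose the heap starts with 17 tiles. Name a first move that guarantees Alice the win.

Work bottom-up. With no move the player to move loses. Otherwise the position is W if at least one move leads to an L position for the opponent, and L if every move leads to a W.
n=0: no move → L
n=1: no move → L
n=2: can move to 0, which is L ⇒ W
n=3: can move to 1, which is L ⇒ W
n=4: can move to 1, which is L ⇒ W
n=5: moves to 3(W), 2(W); every one is W ⇒ L
n=6: can move to 0, which is L ⇒ W
n=7: can move to 5, which is L ⇒ W
n=8: can move to 5, which is L ⇒ W
n=9: moves to 7(W), 6(W), 3(W), 2(W); every one is W ⇒ L
n=10: moves to 8(W), 7(W), 4(W), 3(W); every one is W ⇒ L
n=11: can move to 9, which is L ⇒ W
n=12: can move to 10, which is L ⇒ W
n=13: can move to 10, which is L ⇒ W
n=14: moves to 12(W), 11(W), 8(W), 7(W); every one is W ⇒ L
n=15: can move to 9, which is L ⇒ W
n=16: can move to 14, which is L ⇒ W
n=17: can move to 14, which is L ⇒ W
From 17, the L positions reachable in one move are: 14, 10. Any move reaching one of these is winning.

Remove 3, leaving 14.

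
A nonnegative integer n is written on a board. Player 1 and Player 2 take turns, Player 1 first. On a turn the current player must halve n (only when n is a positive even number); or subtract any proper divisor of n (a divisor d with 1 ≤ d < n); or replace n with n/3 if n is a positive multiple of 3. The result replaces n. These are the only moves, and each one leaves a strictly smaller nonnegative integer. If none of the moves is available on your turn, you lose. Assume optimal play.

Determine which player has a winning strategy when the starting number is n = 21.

Player 1 wins.

Compute win/loss labels from the base case upward. A position with no move is L. Any other position is W if it can reach an L in one move, else L.
n=0: no move → L
n=1: no move → L
n=2: →1(L), so W
n=3: →1(L), so W
n=4: →2(W), 3(W) — all W, so L
n=5: →4(L), so W
n=6: →4(L), so W
n=7: →6(W) only, which is W, so L
n=8: →4(L), so W
n=9: →3(W), 6(W), 8(W) — all W, so L
n=10: →9(L), so W
n=11: →10(W) only, which is W, so L
n=12: →4(L), so W
n=13: →12(W) only, which is W, so L
n=14: →7(L), so W
n=15: →5(W), 10(W), 12(W), 14(W) — all W, so L
n=16: →15(L), so W
n=17: →16(W) only, which is W, so L
n=18: →9(L), so W
n=19: →18(W) only, which is W, so L
n=20: →15(L), so W
n=21: →7(L), so W
The starting position 21 is W: Player 1 should move to 7, handing over an L position.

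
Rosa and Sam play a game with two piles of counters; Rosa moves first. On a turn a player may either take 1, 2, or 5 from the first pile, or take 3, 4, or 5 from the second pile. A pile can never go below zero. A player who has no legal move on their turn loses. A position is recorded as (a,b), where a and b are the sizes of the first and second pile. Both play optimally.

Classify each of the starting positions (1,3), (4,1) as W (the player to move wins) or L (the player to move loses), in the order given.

Label each position W (a win for the player to move) or L (a loss). A position with no legal move is L; any other position is W exactly when some move reaches an L, and L when every move reaches a W.
No move ever increases a pile, so every position that can arise here has a ≤ 4 and b ≤ 3; it is enough to label the cells with 0 ≤ a ≤ 4 and 0 ≤ b ≤ 3.
Every move lowers a or b (never raises either), so fill the grid row by row in increasing a, and left to right within a row: each cell's successors are then already labelled.
      b=0  b=1  b=2  b=3
a=0:    L    L    L    W
a=1:    W    W    W    L
a=2:    W    W    W    W
a=3:    L    L    L    W
a=4:    W    W    W    L
Cells with no legal move (terminal, hence L): (0,0), (0,1), (0,2).
The remaining L cells, each justified by listing all of its moves:
(1,3): L (options (0,3)(W), (1,0)(W) are all W)
(3,0): L (options (2,0)(W), (1,0)(W) are all W)
(3,1): L (options (2,1)(W), (1,1)(W) are all W)
(3,2): L (options (2,2)(W), (1,2)(W) are all W)
(4,3): L (options (3,3)(W), (2,3)(W), (4,0)(W) are all W)
Every other cell has at least one move into one of the L cells above, so it is W.
(1,3): one of the L cells justified above, so L
(4,1): the move to (3,1) reaches an L cell, so W

(1,3): L, (4,1): W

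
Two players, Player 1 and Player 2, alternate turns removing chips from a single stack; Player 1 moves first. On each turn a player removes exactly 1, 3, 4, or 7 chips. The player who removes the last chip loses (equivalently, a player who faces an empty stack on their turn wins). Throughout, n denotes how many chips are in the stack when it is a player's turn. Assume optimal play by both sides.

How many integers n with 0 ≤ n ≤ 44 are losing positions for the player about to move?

Build the W/L table. Terminal = W. A non-terminal position is W if it has a move to some L; otherwise it is L.
n=0: no move; the opponent has just taken the last chip and therefore loses → W
n=1: the only move is to 0(W), a W ⇒ L
n=2: can move to 1, which is L ⇒ W
n=3: moves to 2(W), 0(W); every one is W ⇒ L
n=4: can move to 3, which is L ⇒ W
n=5: can move to 1, which is L ⇒ W
n=6: can move to 3, which is L ⇒ W
n=7: can move to 3, which is L ⇒ W
n=8: can move to 1, which is L ⇒ W
n=9: moves to 8(W), 6(W), 5(W), 2(W); every one is W ⇒ L
n=10: can move to 9, which is L ⇒ W
n=11: moves to 10(W), 8(W), 7(W), 4(W); every one is W ⇒ L
n=12: can move to 11, which is L ⇒ W
n=13: can move to 9, which is L ⇒ W
n=14: can move to 11, which is L ⇒ W
n=15: can move to 11, which is L ⇒ W
n=16: can move to 9, which is L ⇒ W
n=17: moves to 16(W), 14(W), 13(W), 10(W); every one is W ⇒ L
n=18: can move to 17, which is L ⇒ W
n=19: moves to 18(W), 16(W), 15(W), 12(W); every one is W ⇒ L
n=20: can move to 19, which is L ⇒ W
n=21: can move to 17, which is L ⇒ W
n=22: can move to 19, which is L ⇒ W
n=23: can move to 19, which is L ⇒ W
n=24: can move to 17, which is L ⇒ W
n=25: moves to 24(W), 22(W), 21(W), 18(W); every one is W ⇒ L
n=26: can move to 25, which is L ⇒ W
n=27: moves to 26(W), 24(W), 23(W), 20(W); every one is W ⇒ L
n=28: can move to 27, which is L ⇒ W
n=29: can move to 25, which is L ⇒ W
n=30: can move to 27, which is L ⇒ W
n=31: can move to 27, which is L ⇒ W
n=32: can move to 25, which is L ⇒ W
n=33: moves to 32(W), 30(W), 29(W), 26(W); every one is W ⇒ L
n=34: can move to 33, which is L ⇒ W
n=35: moves to 34(W), 32(W), 31(W), 28(W); every one is W ⇒ L
n=36: can move to 35, which is L ⇒ W
n=37: can move to 33, which is L ⇒ W
n=38: can move to 35, which is L ⇒ W
n=39: can move to 35, which is L ⇒ W
n=40: can move to 33, which is L ⇒ W
n=41: moves to 40(W), 38(W), 37(W), 34(W); every one is W ⇒ L
n=42: can move to 41, which is L ⇒ W
n=43: moves to 42(W), 40(W), 39(W), 36(W); every one is W ⇒ L
n=44: can move to 43, which is L ⇒ W
L entries with 0 ≤ n ≤ 44: n = 1, 3, 9, 11, 17, 19, 25, 27, 33, 35, 41, 43; that makes 12.

12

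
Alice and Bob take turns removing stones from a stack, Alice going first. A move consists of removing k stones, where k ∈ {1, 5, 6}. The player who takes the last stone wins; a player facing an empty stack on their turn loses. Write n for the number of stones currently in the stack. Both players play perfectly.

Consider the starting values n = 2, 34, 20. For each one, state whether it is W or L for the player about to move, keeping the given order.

Build the W/L table. Terminal = L. A non-terminal position is W if it has a move to some L; otherwise it is L.
n=0: no move → L
n=1: W (go to 0, an L position)
n=2: L (sole option 1(W) is W)
n=3: W (go to 2, an L position)
n=4: L (sole option 3(W) is W)
n=5: W (go to 4, an L position)
n=6: W (go to 0, an L position)
n=7: W (go to 2, an L position)
n=8: W (go to 2, an L position)
n=9: W (go to 4, an L position)
n=10: W (go to 4, an L position)
n=11: L (options 10(W), 6(W), 5(W) are all W)
n=12: W (go to 11, an L position)
n=13: L (options 12(W), 8(W), 7(W) are all W)
n=14: W (go to 13, an L position)
n=15: L (options 14(W), 10(W), 9(W) are all W)
n=16: W (go to 15, an L position)
n=17: W (go to 11, an L position)
n=18: W (go to 13, an L position)
n=19: W (go to 13, an L position)
n=20: W (go to 15, an L position)
n=21: W (go to 15, an L position)
n=22: L (options 21(W), 17(W), 16(W) are all W)
n=23: W (go to 22, an L position)
n=24: L (options 23(W), 19(W), 18(W) are all W)
n=25: W (go to 24, an L position)
n=26: L (options 25(W), 21(W), 20(W) are all W)
n=27: W (go to 26, an L position)
n=28: W (go to 22, an L position)
n=29: W (go to 24, an L position)
n=30: W (go to 24, an L position)
n=31: W (go to 26, an L position)
n=32: W (go to 26, an L position)
n=33: L (options 32(W), 28(W), 27(W) are all W)
n=34: W (go to 33, an L position)

2: L, 34: W, 20: W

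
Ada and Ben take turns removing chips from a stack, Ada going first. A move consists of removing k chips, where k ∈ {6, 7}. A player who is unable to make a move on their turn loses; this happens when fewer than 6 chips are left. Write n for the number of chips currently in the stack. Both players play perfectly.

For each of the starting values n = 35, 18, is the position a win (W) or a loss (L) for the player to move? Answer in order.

Compute win/loss labels from the base case upward. A position with no move is L. Any other position is W if it can reach an L in one move, else L.
n=0: no move → L
n=1: no move → L
n=2: no move → L
n=3: no move → L
n=4: no move → L
n=5: no move → L
n=6: →0(L), so W
n=7: →1(L), so W
n=8: →2(L), so W
n=9: →3(L), so W
n=10: →4(L), so W
n=11: →5(L), so W
n=12: →5(L), so W
n=13: →7(W), 6(W) — all W, so L
n=14: →8(W), 7(W) — all W, so L
n=15: →9(W), 8(W) — all W, so L
n=16: →10(W), 9(W) — all W, so L
n=17: →11(W), 10(W) — all W, so L
n=18: →12(W), 11(W) — all W, so L
n=19: →13(L), so W
n=20: →14(L), so W
n=21: →15(L), so W
n=22: →16(L), so W
n=23: →17(L), so W
n=24: →18(L), so W
n=25: →18(L), so W
n=26: →20(W), 19(W) — all W, so L
n=27: →21(W), 20(W) — all W, so L
n=28: →22(W), 21(W) — all W, so L
n=29: →23(W), 22(W) — all W, so L
n=30: →24(W), 23(W) — all W, so L
n=31: →25(W), 24(W) — all W, so L
n=32: →26(L), so W
n=33: →27(L), so W
n=34: →28(L), so W
n=35: →29(L), so W

35: W, 18: L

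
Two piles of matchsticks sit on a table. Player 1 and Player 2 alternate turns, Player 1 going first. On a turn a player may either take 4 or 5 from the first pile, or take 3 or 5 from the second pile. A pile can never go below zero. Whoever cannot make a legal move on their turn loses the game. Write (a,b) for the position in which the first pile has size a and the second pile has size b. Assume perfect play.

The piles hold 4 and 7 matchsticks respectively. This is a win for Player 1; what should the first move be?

Build the W/L table. Terminal = L. A non-terminal position is W if it has a move to some L; otherwise it is L.
No move ever increases a pile, so every position that can arise here has a ≤ 4 and b ≤ 7; it is enough to label the cells with 0 ≤ a ≤ 4 and 0 ≤ b ≤ 7.
Every move lowers a or b (never raises either), so fill the grid row by row in increasing a, and left to right within a row: each cell's successors are then already labelled.
      b=0  b=1  b=2  b=3  b=4  b=5  b=6  b=7
a=0:    L    L    L    W    W    W    W    W
a=1:    L    L    L    W    W    W    W    W
a=2:    L    L    L    W    W    W    W    W
a=3:    L    L    L    W    W    W    W    W
a=4:    W    W    W    L    L    L    W    W
Cells with no legal move (terminal, hence L): (0,0), (0,1), (0,2), (1,0), (1,1), (1,2), (2,0), (2,1), (2,2), (3,0), (3,1), (3,2).
The remaining L cells, each justified by listing all of its moves:
(4,3): →(0,3)(W), (4,0)(W) — all W, so L
(4,4): →(0,4)(W), (4,1)(W) — all W, so L
(4,5): →(0,5)(W), (4,2)(W), (4,0)(W) — all W, so L
Every other cell has at least one move into one of the L cells above, so it is W.
From (4,7), the L positions reachable in one move are: (4,4).

Move to (4,4).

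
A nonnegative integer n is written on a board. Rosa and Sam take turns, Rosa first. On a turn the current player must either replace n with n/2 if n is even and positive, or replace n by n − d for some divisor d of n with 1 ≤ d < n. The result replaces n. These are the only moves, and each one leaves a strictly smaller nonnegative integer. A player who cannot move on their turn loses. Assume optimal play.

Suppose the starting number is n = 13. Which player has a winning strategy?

Sam wins.

Work bottom-up. With no move the player to move loses. Otherwise the position is W if at least one move leads to an L position for the opponent, and L if every move leads to a W.
n=0: no move → L
n=1: no move → L
n=2: reaches L-position 1 → W
n=3: only reaches 2(W), which is W → L
n=4: reaches L-position 3 → W
n=5: only reaches 4(W), which is W → L
n=6: reaches L-position 3 → W
n=7: only reaches 6(W), which is W → L
n=8: reaches L-position 7 → W
n=9: only reaches 6(W), 8(W), all W → L
n=10: reaches L-position 5 → W
n=11: only reaches 10(W), which is W → L
n=12: reaches L-position 9 → W
n=13: only reaches 12(W), which is W → L
Every move from 13 reaches a W position, so the mover loses.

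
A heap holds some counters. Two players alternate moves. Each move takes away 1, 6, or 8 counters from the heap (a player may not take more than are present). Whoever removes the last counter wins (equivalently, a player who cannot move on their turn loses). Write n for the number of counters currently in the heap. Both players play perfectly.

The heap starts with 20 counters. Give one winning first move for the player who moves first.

Positions with no move are L. A position that does have a move is losing for the player to move precisely when every available move leads to a winning position for the opponent. Fill in the labels:
n=0: no move → L
n=1: reaches L-position 0 → W
n=2: only reaches 1(W), which is W → L
n=3: reaches L-position 2 → W
n=4: only reaches 3(W), which is W → L
n=5: reaches L-position 4 → W
n=6: reaches L-position 0 → W
n=7: only reaches 6(W), 1(W), all W → L
n=8: reaches L-position 7 → W
n=9: only reaches 8(W), 3(W), 1(W), all W → L
n=10: reaches L-position 9 → W
n=11: only reaches 10(W), 5(W), 3(W), all W → L
n=12: reaches L-position 11 → W
n=13: reaches L-position 7 → W
n=14: only reaches 13(W), 8(W), 6(W), all W → L
n=15: reaches L-position 14 → W
n=16: only reaches 15(W), 10(W), 8(W), all W → L
n=17: reaches L-position 16 → W
n=18: only reaches 17(W), 12(W), 10(W), all W → L
n=19: reaches L-position 18 → W
n=20: reaches L-position 14 → W
From 20, the L positions reachable in one move are: 14.

Remove 6, leaving 14.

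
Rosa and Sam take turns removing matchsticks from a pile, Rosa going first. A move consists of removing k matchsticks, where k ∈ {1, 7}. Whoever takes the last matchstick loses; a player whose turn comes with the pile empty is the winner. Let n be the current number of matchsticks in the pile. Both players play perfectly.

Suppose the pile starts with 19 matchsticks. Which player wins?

Classify positions by backward induction: terminal positions (no move available) are W. From any other position, the mover wins iff some move reaches an L.
n=0: no move; the opponent has just taken the last matchstick and therefore loses → W
n=1: L (sole option 0(W) is W)
n=2: W (go to 1, an L position)
n=3: L (sole option 2(W) is W)
n=4: W (go to 3, an L position)
n=5: L (sole option 4(W) is W)
n=6: W (go to 5, an L position)
n=7: L (options 6(W), 0(W) are all W)
n=8: W (go to 7, an L position)
n=9: L (options 8(W), 2(W) are all W)
n=10: W (go to 9, an L position)
n=11: L (options 10(W), 4(W) are all W)
n=12: W (go to 11, an L position)
n=13: L (options 12(W), 6(W) are all W)
n=14: W (go to 13, an L position)
n=15: L (options 14(W), 8(W) are all W)
n=16: W (go to 15, an L position)
n=17: L (options 16(W), 10(W) are all W)
n=18: W (go to 17, an L position)
n=19: L (options 18(W), 12(W) are all W)
The starting position 19 is L: whatever Rosa does, the opponent receives a W position.

Sam wins.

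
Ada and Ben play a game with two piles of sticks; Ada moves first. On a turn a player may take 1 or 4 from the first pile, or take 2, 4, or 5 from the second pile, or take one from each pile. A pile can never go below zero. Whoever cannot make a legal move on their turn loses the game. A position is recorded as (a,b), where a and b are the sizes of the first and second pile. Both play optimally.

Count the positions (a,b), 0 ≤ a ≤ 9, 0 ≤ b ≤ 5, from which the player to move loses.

Build the W/L table. Terminal = L. A non-terminal position is W if it has a move to some L; otherwise it is L.
Every move lowers a or b (never raises either), so fill the grid row by row in increasing a, and left to right within a row: each cell's successors are then already labelled.
      b=0  b=1  b=2  b=3  b=4  b=5
a=0:    L    L    W    W    W    W
a=1:    W    W    W    L    L    W
a=2:    L    L    W    W    W    W
a=3:    W    W    W    L    L    W
a=4:    W    W    L    W    W    W
a=5:    L    L    W    W    W    W
a=6:    W    W    W    L    L    W
a=7:    L    L    W    W    W    W
a=8:    W    W    W    L    L    W
a=9:    W    W    L    W    W    W
Cells with no legal move (terminal, hence L): (0,0), (0,1).
The remaining L cells, each justified by listing all of its moves:
(1,3): only reaches (0,3)(W), (1,1)(W), (0,2)(W), all W → L
(1,4): only reaches (0,4)(W), (1,2)(W), (1,0)(W), (0,3)(W), all W → L
(2,0): only reaches (1,0)(W), which is W → L
(2,1): only reaches (1,1)(W), (1,0)(W), all W → L
(3,3): only reaches (2,3)(W), (3,1)(W), (2,2)(W), all W → L
(3,4): only reaches (2,4)(W), (3,2)(W), (3,0)(W), (2,3)(W), all W → L
(4,2): only reaches (3,2)(W), (0,2)(W), (4,0)(W), (3,1)(W), all W → L
(5,0): only reaches (4,0)(W), (1,0)(W), all W → L
(5,1): only reaches (4,1)(W), (1,1)(W), (4,0)(W), all W → L
(6,3): only reaches (5,3)(W), (2,3)(W), (6,1)(W), (5,2)(W), all W → L
(6,4): only reaches (5,4)(W), (2,4)(W), (6,2)(W), (6,0)(W), (5,3)(W), all W → L
(7,0): only reaches (6,0)(W), (3,0)(W), all W → L
(7,1): only reaches (6,1)(W), (3,1)(W), (6,0)(W), all W → L
(8,3): only reaches (7,3)(W), (4,3)(W), (8,1)(W), (7,2)(W), all W → L
(8,4): only reaches (7,4)(W), (4,4)(W), (8,2)(W), (8,0)(W), (7,3)(W), all W → L
(9,2): only reaches (8,2)(W), (5,2)(W), (9,0)(W), (8,1)(W), all W → L
Every other cell has at least one move into one of the L cells above, so it is W.
L cells per row: a=0: 2, a=1: 2, a=2: 2, a=3: 2, a=4: 1, a=5: 2, a=6: 2, a=7: 2, a=8: 2, a=9: 1; total 18.

18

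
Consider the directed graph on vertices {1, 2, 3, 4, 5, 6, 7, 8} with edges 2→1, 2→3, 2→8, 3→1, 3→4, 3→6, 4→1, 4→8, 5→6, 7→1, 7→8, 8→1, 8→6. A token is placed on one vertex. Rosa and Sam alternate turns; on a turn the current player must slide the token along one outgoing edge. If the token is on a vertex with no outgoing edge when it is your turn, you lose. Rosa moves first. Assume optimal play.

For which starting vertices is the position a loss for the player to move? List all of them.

Label each position W (a win for the player to move) or L (a loss). A position with no legal move is L; any other position is W exactly when some move reaches an L, and L when every move reaches a W.
Every edge goes from a vertex to one that appears earlier in the order 1, 6, 8, 4, 3, 2, 7, 5, so processing vertices in that order labels each vertex after all of its successors.
1: no outgoing edge → L
6: no outgoing edge → L
8: W (go to 6, an L position)
4: W (go to 1, an L position)
3: W (go to 6, an L position)
2: W (go to 1, an L position)
7: W (go to 1, an L position)
5: W (go to 6, an L position)
Reading off the rows marked L gives the requested list; there are 2 such vertices.

1, 6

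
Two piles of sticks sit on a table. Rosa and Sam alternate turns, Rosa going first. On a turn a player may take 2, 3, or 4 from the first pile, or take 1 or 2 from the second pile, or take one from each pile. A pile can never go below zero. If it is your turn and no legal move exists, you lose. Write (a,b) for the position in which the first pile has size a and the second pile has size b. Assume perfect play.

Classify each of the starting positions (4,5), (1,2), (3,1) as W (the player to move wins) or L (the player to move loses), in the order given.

(4,5): W, (1,2): W, (3,1): L

Build the W/L table. Terminal = L. A non-terminal position is W if it has a move to some L; otherwise it is L.
No move ever increases a pile, so every position that can arise here has a ≤ 4 and b ≤ 5; it is enough to label the cells with 0 ≤ a ≤ 4 and 0 ≤ b ≤ 5.
Every move lowers a or b (never raises either), so fill the grid row by row in increasing a, and left to right within a row: each cell's successors are then already labelled.
      b=0  b=1  b=2  b=3  b=4  b=5
a=0:    L    W    W    L    W    W
a=1:    L    W    W    L    W    W
a=2:    W    W    L    W    W    L
a=3:    W    L    W    W    L    W
a=4:    W    L    W    W    L    W
Cells with no legal move (terminal, hence L): (0,0), (1,0).
The remaining L cells, each justified by listing all of its moves:
(0,3): only reaches (0,2)(W), (0,1)(W), all W → L
(1,3): only reaches (1,2)(W), (1,1)(W), (0,2)(W), all W → L
(2,2): only reaches (0,2)(W), (2,1)(W), (2,0)(W), (1,1)(W), all W → L
(2,5): only reaches (0,5)(W), (2,4)(W), (2,3)(W), (1,4)(W), all W → L
(3,1): only reaches (1,1)(W), (0,1)(W), (3,0)(W), (2,0)(W), all W → L
(3,4): only reaches (1,4)(W), (0,4)(W), (3,3)(W), (3,2)(W), (2,3)(W), all W → L
(4,1): only reaches (2,1)(W), (1,1)(W), (0,1)(W), (4,0)(W), (3,0)(W), all W → L
(4,4): only reaches (2,4)(W), (1,4)(W), (0,4)(W), (4,3)(W), (4,2)(W), (3,3)(W), all W → L
Every other cell has at least one move into one of the L cells above, so it is W.
(4,5): the move to (2,5) reaches an L cell, so W
(1,2): the move to (1,0) reaches an L cell, so W
(3,1): one of the L cells justified above, so L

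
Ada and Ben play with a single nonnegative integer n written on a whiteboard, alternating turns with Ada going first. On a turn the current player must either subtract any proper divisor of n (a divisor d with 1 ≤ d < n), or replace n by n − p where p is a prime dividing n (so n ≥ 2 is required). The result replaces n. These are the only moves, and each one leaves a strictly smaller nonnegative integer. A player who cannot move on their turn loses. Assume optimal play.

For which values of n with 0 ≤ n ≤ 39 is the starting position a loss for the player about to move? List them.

0, 1, 4, 9, 14, 20, 26, 32, 35, 38

Classify positions by backward induction: terminal positions (no move available) are L. From any other position, the mover wins iff some move reaches an L.
n=0: no move → L
n=1: no move → L
n=2: →0(L), so W
n=3: →0(L), so W
n=4: →2(W), 3(W) — all W, so L
n=5: →0(L), so W
n=6: →4(L), so W
n=7: →0(L), so W
n=8: →4(L), so W
n=9: →6(W), 8(W) — all W, so L
n=10: →9(L), so W
n=11: →0(L), so W
n=12: →9(L), so W
n=13: →0(L), so W
n=14: →7(W), 12(W), 13(W) — all W, so L
n=15: →14(L), so W
n=16: →14(L), so W
n=17: →0(L), so W
n=18: →9(L), so W
n=19: →0(L), so W
n=20: →10(W), 15(W), 16(W), 18(W), 19(W) — all W, so L
n=21: →14(L), so W
n=22: →20(L), so W
n=23: →0(L), so W
n=24: →20(L), so W
n=25: →20(L), so W
n=26: →13(W), 24(W), 25(W) — all W, so L
n=27: →26(L), so W
n=28: →14(L), so W
n=29: →0(L), so W
n=30: →20(L), so W
n=31: →0(L), so W
n=32: →16(W), 24(W), 28(W), 30(W), 31(W) — all W, so L
n=33: →32(L), so W
n=34: →32(L), so W
n=35: →28(W), 30(W), 34(W) — all W, so L
n=36: →32(L), so W
n=37: →0(L), so W
n=38: →19(W), 36(W), 37(W) — all W, so L
n=39: →26(L), so W
Reading off the rows marked L gives the requested list; there are 10 such values of n.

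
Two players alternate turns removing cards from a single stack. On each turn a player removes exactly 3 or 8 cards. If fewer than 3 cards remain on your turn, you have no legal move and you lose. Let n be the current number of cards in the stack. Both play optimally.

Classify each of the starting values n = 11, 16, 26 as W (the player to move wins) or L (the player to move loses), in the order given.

Label each position W (a win for the player to move) or L (a loss). A position with no legal move is L; any other position is W exactly when some move reaches an L, and L when every move reaches a W.
n=0: no move → L
n=1: no move → L
n=2: no move → L
n=3: reaches L-position 0 → W
n=4: reaches L-position 1 → W
n=5: reaches L-position 2 → W
n=6: only reaches 3(W), which is W → L
n=7: only reaches 4(W), which is W → L
n=8: reaches L-position 0 → W
n=9: reaches L-position 6 → W
n=10: reaches L-position 7 → W
n=11: only reaches 8(W), 3(W), all W → L
n=12: only reaches 9(W), 4(W), all W → L
n=13: only reaches 10(W), 5(W), all W → L
n=14: reaches L-position 11 → W
n=15: reaches L-position 12 → W
n=16: reaches L-position 13 → W
n=17: only reaches 14(W), 9(W), all W → L
n=18: only reaches 15(W), 10(W), all W → L
n=19: reaches L-position 11 → W
n=20: reaches L-position 17 → W
n=21: reaches L-position 18 → W
n=22: only reaches 19(W), 14(W), all W → L
n=23: only reaches 20(W), 15(W), all W → L
n=24: only reaches 21(W), 16(W), all W → L
n=25: reaches L-position 22 → W
n=26: reaches L-position 23 → W

11: L, 16: W, 26: W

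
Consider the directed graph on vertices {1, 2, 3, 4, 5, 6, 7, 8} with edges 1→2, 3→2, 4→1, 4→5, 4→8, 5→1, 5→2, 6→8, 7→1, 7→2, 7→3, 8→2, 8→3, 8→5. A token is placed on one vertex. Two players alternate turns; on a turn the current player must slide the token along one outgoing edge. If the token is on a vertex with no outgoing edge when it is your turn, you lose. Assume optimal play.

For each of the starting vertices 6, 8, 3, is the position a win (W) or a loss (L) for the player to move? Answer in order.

6: L, 8: W, 3: W

Use the standard recursion: the mover loses at a terminal position; elsewhere, the mover wins exactly when some move hands the opponent an L position.
Every edge goes from a vertex to one that appears earlier in the order 2, 3, 1, 7, 5, 8, 4, 6, so processing vertices in that order labels each vertex after all of its successors.
2: no outgoing edge → L
3: reaches L-position 2 → W
1: reaches L-position 2 → W
7: reaches L-position 2 → W
5: reaches L-position 2 → W
8: reaches L-position 2 → W
4: only reaches 8(W), 5(W), 1(W), all W → L
6: only reaches 8(W), which is W → L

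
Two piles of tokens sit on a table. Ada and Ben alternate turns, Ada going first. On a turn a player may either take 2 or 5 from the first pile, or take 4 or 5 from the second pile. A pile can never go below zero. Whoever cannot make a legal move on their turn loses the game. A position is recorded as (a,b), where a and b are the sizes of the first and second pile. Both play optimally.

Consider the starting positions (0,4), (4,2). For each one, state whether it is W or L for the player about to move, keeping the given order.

(0,4): W, (4,2): L

Build the W/L table. Terminal = L. A non-terminal position is W if it has a move to some L; otherwise it is L.
No move ever increases a pile, so every position that can arise here has a ≤ 4 and b ≤ 4; it is enough to label the cells with 0 ≤ a ≤ 4 and 0 ≤ b ≤ 4.
Every move lowers a or b (never raises either), so fill the grid row by row in increasing a, and left to right within a row: each cell's successors are then already labelled.
      b=0  b=1  b=2  b=3  b=4
a=0:    L    L    L    L    W
a=1:    L    L    L    L    W
a=2:    W    W    W    W    L
a=3:    W    W    W    W    L
a=4:    L    L    L    L    W
Cells with no legal move (terminal, hence L): (0,0), (0,1), (0,2), (0,3), (1,0), (1,1), (1,2), (1,3).
The remaining L cells, each justified by listing all of its moves:
(2,4): →(0,4)(W), (2,0)(W) — all W, so L
(3,4): →(1,4)(W), (3,0)(W) — all W, so L
(4,0): →(2,0)(W) only, which is W, so L
(4,1): →(2,1)(W) only, which is W, so L
(4,2): →(2,2)(W) only, which is W, so L
(4,3): →(2,3)(W) only, which is W, so L
Every other cell has at least one move into one of the L cells above, so it is W.
(0,4): the move to (0,0) reaches an L cell, so W
(4,2): one of the L cells justified above, so L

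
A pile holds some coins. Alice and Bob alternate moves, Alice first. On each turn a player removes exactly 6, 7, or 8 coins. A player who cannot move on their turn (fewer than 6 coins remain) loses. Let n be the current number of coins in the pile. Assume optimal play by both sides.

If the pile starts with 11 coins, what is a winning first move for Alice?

Label each position W (a win for the player to move) or L (a loss). A position with no legal move is L; any other position is W exactly when some move reaches an L, and L when every move reaches a W.
n=0: no move → L
n=1: no move → L
n=2: no move → L
n=3: no move → L
n=4: no move → L
n=5: no move → L
n=6: can move to 0, which is L ⇒ W
n=7: can move to 1, which is L ⇒ W
n=8: can move to 2, which is L ⇒ W
n=9: can move to 3, which is L ⇒ W
n=10: can move to 4, which is L ⇒ W
n=11: can move to 5, which is L ⇒ W
From 11, the L positions reachable in one move are: 5, 4, 3. Any move reaching one of these is winning.

Remove 6, leaving 5.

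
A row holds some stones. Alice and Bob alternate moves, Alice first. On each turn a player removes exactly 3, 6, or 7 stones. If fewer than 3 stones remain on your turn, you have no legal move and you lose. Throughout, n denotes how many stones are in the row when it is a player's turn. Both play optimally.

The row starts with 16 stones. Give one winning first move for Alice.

Classify positions by backward induction: terminal positions (no move available) are L. From any other position, the mover wins iff some move reaches an L.
n=0: no move → L
n=1: no move → L
n=2: no move → L
n=3: reaches L-position 0 → W
n=4: reaches L-position 1 → W
n=5: reaches L-position 2 → W
n=6: reaches L-position 0 → W
n=7: reaches L-position 1 → W
n=8: reaches L-position 2 → W
n=9: reaches L-position 2 → W
n=10: only reaches 7(W), 4(W), 3(W), all W → L
n=11: only reaches 8(W), 5(W), 4(W), all W → L
n=12: only reaches 9(W), 6(W), 5(W), all W → L
n=13: reaches L-position 10 → W
n=14: reaches L-position 11 → W
n=15: reaches L-position 12 → W
n=16: reaches L-position 10 → W
From 16, the L positions reachable in one move are: 10.

Remove 6, leaving 10.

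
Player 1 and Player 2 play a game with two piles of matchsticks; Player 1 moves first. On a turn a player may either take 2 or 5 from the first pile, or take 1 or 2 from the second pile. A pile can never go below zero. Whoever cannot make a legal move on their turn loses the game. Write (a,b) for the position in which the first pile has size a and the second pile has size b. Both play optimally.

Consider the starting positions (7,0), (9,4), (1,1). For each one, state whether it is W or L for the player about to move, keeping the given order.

Compute win/loss labels from the base case upward. A position with no move is L. Any other position is W if it can reach an L in one move, else L.
No move ever increases a pile, so every position that can arise here has a ≤ 9 and b ≤ 4; it is enough to label the cells with 0 ≤ a ≤ 9 and 0 ≤ b ≤ 4.
Every move lowers a or b (never raises either), so fill the grid row by row in increasing a, and left to right within a row: each cell's successors are then already labelled.
      b=0  b=1  b=2  b=3  b=4
a=0:    L    W    W    L    W
a=1:    L    W    W    L    W
a=2:    W    L    W    W    L
a=3:    W    L    W    W    L
a=4:    L    W    W    L    W
a=5:    W    W    L    W    W
a=6:    W    L    W    W    L
a=7:    L    W    W    L    W
a=8:    L    W    W    L    W
a=9:    W    L    W    W    L
Cells with no legal move (terminal, hence L): (0,0), (1,0).
The remaining L cells, each justified by listing all of its moves:
(0,3): →(0,2)(W), (0,1)(W) — all W, so L
(1,3): →(1,2)(W), (1,1)(W) — all W, so L
(2,1): →(0,1)(W), (2,0)(W) — all W, so L
(2,4): →(0,4)(W), (2,3)(W), (2,2)(W) — all W, so L
(3,1): →(1,1)(W), (3,0)(W) — all W, so L
(3,4): →(1,4)(W), (3,3)(W), (3,2)(W) — all W, so L
(4,0): →(2,0)(W) only, which is W, so L
(4,3): →(2,3)(W), (4,2)(W), (4,1)(W) — all W, so L
(5,2): →(3,2)(W), (0,2)(W), (5,1)(W), (5,0)(W) — all W, so L
(6,1): →(4,1)(W), (1,1)(W), (6,0)(W) — all W, so L
(6,4): →(4,4)(W), (1,4)(W), (6,3)(W), (6,2)(W) — all W, so L
(7,0): →(5,0)(W), (2,0)(W) — all W, so L
(7,3): →(5,3)(W), (2,3)(W), (7,2)(W), (7,1)(W) — all W, so L
(8,0): →(6,0)(W), (3,0)(W) — all W, so L
(8,3): →(6,3)(W), (3,3)(W), (8,2)(W), (8,1)(W) — all W, so L
(9,1): →(7,1)(W), (4,1)(W), (9,0)(W) — all W, so L
(9,4): →(7,4)(W), (4,4)(W), (9,3)(W), (9,2)(W) — all W, so L
Every other cell has at least one move into one of the L cells above, so it is W.
(7,0): one of the L cells justified above, so L
(9,4): one of the L cells justified above, so L
(1,1): the move to (1,0) reaches an L cell, so W

(7,0): L, (9,4): L, (1,1): W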